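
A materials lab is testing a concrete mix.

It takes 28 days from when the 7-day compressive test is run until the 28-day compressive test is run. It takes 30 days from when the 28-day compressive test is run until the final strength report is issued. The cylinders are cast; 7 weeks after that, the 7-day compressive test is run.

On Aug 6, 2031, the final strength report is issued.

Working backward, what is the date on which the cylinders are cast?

Apr 21, 2031

The final strength report is issued: Aug 6, 2031.
The 28-day compressive test is run: Aug 6, 2031 − 30 days = Jul 7, 2031.
The 7-day compressive test is run: Jul 7, 2031 − 28 days = Jun 9, 2031.
The cylinders are cast: Jun 9, 2031 − 7 weeks = Apr 21, 2031.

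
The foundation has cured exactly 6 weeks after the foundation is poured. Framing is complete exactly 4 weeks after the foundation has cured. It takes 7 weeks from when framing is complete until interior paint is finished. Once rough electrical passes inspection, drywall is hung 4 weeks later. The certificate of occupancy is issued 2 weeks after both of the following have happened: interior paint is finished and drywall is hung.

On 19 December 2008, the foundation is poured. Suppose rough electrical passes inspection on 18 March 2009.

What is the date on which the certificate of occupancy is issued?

1 May 2009

The foundation is poured: Dec 19, 2008.
The foundation has cured: Dec 19, 2008 + 6 weeks = Jan 30, 2009.
Framing is complete: Jan 30, 2009 + 4 weeks = Feb 27, 2009.
Interior paint is finished: Feb 27, 2009 + 7 weeks = Apr 17, 2009.
Rough electrical passes inspection: Mar 18, 2009.
Drywall is hung: Mar 18, 2009 + 4 weeks = Apr 15, 2009.
Both prerequisites met — interior paint is finished (Apr 17, 2009), drywall is hung (Apr 15, 2009); the later is Apr 17, 2009.
The certificate of occupancy is issued: Apr 17, 2009 + 2 weeks = May 1, 2009.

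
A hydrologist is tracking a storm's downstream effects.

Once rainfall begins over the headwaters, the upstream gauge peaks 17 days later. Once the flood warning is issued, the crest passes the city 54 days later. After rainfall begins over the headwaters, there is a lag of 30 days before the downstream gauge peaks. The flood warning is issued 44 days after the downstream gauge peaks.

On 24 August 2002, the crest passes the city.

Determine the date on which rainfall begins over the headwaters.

The crest passes the city: Aug 24, 2002.
The flood warning is issued: Aug 24, 2002 − 54 days = Jul 1, 2002.
The downstream gauge peaks: Jul 1, 2002 − 44 days = May 18, 2002.
Rainfall begins over the headwaters: May 18, 2002 − 30 days = Apr 18, 2002.

18 April 2002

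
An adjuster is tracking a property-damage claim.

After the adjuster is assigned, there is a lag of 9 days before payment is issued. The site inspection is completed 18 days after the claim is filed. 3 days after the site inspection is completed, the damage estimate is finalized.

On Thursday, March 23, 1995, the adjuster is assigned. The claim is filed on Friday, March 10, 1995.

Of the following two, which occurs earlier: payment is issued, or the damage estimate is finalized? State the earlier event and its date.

The damage estimate is finalized — Friday, March 31, 1995

The adjuster is assigned: Mar 23, 1995.
Payment is issued: Mar 23, 1995 + 9 days = Apr 1, 1995.
The claim is filed: Mar 10, 1995.
The site inspection is completed: Mar 10, 1995 + 18 days = Mar 28, 1995.
The damage estimate is finalized: Mar 28, 1995 + 3 days = Mar 31, 1995.
Comparing: payment is issued on Apr 1, 1995 vs the damage estimate is finalized on Mar 31, 1995. Earlier: the damage estimate is finalized.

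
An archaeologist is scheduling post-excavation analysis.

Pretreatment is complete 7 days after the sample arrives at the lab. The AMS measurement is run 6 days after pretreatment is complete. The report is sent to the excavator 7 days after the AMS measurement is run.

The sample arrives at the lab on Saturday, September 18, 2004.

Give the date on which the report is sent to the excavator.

Friday, October 8, 2004

The sample arrives at the lab: Sep 18, 2004.
Pretreatment is complete: Sep 18, 2004 + 7 days = Sep 25, 2004.
The AMS measurement is run: Sep 25, 2004 + 6 days = Oct 1, 2004.
The report is sent to the excavator: Oct 1, 2004 + 7 days = Oct 8, 2004.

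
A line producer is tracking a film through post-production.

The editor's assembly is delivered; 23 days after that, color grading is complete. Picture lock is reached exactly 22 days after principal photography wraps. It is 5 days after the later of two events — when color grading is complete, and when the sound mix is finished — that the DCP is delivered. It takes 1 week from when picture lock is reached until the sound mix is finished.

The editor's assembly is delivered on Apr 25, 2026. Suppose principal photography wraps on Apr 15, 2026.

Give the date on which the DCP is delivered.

May 23, 2026

The editor's assembly is delivered: Apr 25, 2026.
Color grading is complete: Apr 25, 2026 + 23 days = May 18, 2026.
Principal photography wraps: Apr 15, 2026.
Picture lock is reached: Apr 15, 2026 + 22 days = May 7, 2026.
The sound mix is finished: May 7, 2026 + 1 week = May 14, 2026.
Both prerequisites met — color grading is complete (May 18, 2026), the sound mix is finished (May 14, 2026); the later is May 18, 2026.
The DCP is delivered: May 18, 2026 + 5 days = May 23, 2026.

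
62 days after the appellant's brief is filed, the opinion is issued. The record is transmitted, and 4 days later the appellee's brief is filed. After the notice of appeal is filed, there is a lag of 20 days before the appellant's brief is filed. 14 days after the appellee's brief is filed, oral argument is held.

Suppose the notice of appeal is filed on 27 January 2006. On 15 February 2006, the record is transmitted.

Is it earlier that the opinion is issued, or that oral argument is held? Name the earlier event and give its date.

The notice of appeal is filed: Jan 27, 2006.
The appellant's brief is filed: Jan 27, 2006 + 20 days = Feb 16, 2006.
The opinion is issued: Feb 16, 2006 + 62 days = Apr 19, 2006.
The record is transmitted: Feb 15, 2006.
The appellee's brief is filed: Feb 15, 2006 + 4 days = Feb 19, 2006.
Oral argument is held: Feb 19, 2006 + 14 days = Mar 5, 2006.
Comparing: the opinion is issued on Apr 19, 2006 vs oral argument is held on Mar 5, 2006. Earlier: oral argument is held.

Oral argument is held — 5 March 2006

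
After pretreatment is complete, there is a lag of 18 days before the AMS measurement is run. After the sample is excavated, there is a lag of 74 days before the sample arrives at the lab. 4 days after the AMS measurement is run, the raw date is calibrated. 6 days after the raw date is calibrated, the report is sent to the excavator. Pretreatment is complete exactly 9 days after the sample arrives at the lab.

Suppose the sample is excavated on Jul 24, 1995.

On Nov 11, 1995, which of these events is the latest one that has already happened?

The sample is excavated: Jul 24, 1995.
The sample arrives at the lab: Jul 24, 1995 + 74 days = Oct 6, 1995.
Pretreatment is complete: Oct 6, 1995 + 9 days = Oct 15, 1995.
The AMS measurement is run: Oct 15, 1995 + 18 days = Nov 2, 1995.
The raw date is calibrated: Nov 2, 1995 + 4 days = Nov 6, 1995.
The report is sent to the excavator: Nov 6, 1995 + 6 days = Nov 12, 1995.
Nov 11, 1995 falls between when the raw date is calibrated (Nov 6, 1995) and when the report is sent to the excavator (Nov 12, 1995).

The raw date is calibrated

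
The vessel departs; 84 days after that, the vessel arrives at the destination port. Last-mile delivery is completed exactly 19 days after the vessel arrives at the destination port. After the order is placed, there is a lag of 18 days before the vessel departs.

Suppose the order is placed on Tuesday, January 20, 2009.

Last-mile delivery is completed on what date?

Thursday, May 21, 2009

The order is placed: Jan 20, 2009.
The vessel departs: Jan 20, 2009 + 18 days = Feb 7, 2009.
The vessel arrives at the destination port: Feb 7, 2009 + 84 days = May 2, 2009.
Last-mile delivery is completed: May 2, 2009 + 19 days = May 21, 2009.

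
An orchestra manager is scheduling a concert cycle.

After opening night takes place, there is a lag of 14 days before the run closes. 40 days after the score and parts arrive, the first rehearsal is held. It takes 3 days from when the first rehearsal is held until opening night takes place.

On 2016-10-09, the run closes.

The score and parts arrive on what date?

2016-08-13

The run closes: Oct 9, 2016.
Opening night takes place: Oct 9, 2016 − 14 days = Sep 25, 2016.
The first rehearsal is held: Sep 25, 2016 − 3 days = Sep 22, 2016.
The score and parts arrive: Sep 22, 2016 − 40 days = Aug 13, 2016.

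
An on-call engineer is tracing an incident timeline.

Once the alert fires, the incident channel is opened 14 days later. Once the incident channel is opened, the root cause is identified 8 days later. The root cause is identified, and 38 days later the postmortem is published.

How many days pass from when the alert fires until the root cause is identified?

Causal path: the alert fires → the incident channel is opened → the root cause is identified.
Total delay along the path: 14 + 8 = 22 days.

22 days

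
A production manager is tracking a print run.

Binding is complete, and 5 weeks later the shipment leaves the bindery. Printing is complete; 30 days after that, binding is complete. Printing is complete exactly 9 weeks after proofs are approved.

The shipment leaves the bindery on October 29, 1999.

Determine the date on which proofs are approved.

The shipment leaves the bindery: Oct 29, 1999.
Binding is complete: Oct 29, 1999 − 5 weeks = Sep 24, 1999.
Printing is complete: Sep 24, 1999 − 30 days = Aug 25, 1999.
Proofs are approved: Aug 25, 1999 − 9 weeks = Jun 23, 1999.

June 23, 1999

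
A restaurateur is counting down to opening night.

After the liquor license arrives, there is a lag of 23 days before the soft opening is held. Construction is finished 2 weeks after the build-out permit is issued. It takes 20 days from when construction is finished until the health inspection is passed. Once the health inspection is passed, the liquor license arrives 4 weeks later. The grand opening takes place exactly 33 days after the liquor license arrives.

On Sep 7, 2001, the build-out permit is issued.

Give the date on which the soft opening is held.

The build-out permit is issued: Sep 7, 2001.
Construction is finished: Sep 7, 2001 + 2 weeks = Sep 21, 2001.
The health inspection is passed: Sep 21, 2001 + 20 days = Oct 11, 2001.
The liquor license arrives: Oct 11, 2001 + 4 weeks = Nov 8, 2001.
The soft opening is held: Nov 8, 2001 + 23 days = Dec 1, 2001.

Dec 1, 2001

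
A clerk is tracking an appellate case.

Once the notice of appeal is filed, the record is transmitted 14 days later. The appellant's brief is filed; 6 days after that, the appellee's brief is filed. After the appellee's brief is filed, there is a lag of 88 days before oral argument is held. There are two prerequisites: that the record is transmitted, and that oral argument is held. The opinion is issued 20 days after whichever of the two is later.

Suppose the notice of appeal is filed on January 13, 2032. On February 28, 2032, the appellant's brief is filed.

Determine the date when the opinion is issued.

The notice of appeal is filed: Jan 13, 2032.
The record is transmitted: Jan 13, 2032 + 14 days = Jan 27, 2032.
The appellant's brief is filed: Feb 28, 2032.
The appellee's brief is filed: Feb 28, 2032 + 6 days = Mar 5, 2032.
Oral argument is held: Mar 5, 2032 + 88 days = Jun 1, 2032.
Both prerequisites met — the record is transmitted (Jan 27, 2032), oral argument is held (Jun 1, 2032); the later is Jun 1, 2032.
The opinion is issued: Jun 1, 2032 + 20 days = Jun 21, 2032.

June 21, 2032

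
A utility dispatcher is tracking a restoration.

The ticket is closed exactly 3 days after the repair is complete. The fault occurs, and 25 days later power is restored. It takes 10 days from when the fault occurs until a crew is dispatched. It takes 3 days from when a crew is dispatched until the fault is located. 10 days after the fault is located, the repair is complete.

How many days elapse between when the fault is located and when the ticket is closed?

13 days

Causal path: the fault is located → the repair is complete → the ticket is closed.
Total delay along the path: 10 + 3 = 13 days.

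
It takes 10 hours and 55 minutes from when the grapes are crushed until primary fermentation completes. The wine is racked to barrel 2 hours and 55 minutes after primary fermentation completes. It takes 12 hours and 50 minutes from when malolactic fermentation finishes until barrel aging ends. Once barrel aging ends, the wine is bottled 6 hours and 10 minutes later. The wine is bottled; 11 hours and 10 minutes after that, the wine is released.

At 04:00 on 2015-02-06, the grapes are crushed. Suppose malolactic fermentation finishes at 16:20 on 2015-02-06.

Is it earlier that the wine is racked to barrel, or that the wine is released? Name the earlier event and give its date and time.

The grapes are crushed: 04:00 Feb 6, 2015.
Primary fermentation completes: 04:00 Feb 6, 2015 + 10h55m = 14:55 Feb 6, 2015.
The wine is racked to barrel: 14:55 Feb 6, 2015 + 2h55m = 17:50 Feb 6, 2015.
Malolactic fermentation finishes: 16:20 Feb 6, 2015.
Barrel aging ends: 16:20 Feb 6, 2015 + 12h50m = 05:10 Feb 7, 2015.
The wine is bottled: 05:10 Feb 7, 2015 + 6h10m = 11:20 Feb 7, 2015.
The wine is released: 11:20 Feb 7, 2015 + 11h10m = 22:30 Feb 7, 2015.
Comparing: the wine is racked to barrel at 17:50 Feb 6, 2015 vs the wine is released at 22:30 Feb 7, 2015. Earlier: the wine is racked to barrel.

The wine is racked to barrel — 17:50 on 2015-02-06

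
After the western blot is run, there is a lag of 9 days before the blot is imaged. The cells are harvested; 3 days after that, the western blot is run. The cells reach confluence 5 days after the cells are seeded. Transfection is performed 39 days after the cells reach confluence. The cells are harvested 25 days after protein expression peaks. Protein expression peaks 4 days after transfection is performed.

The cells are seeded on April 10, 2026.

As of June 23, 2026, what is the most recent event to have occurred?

The cells are harvested

The cells are seeded: Apr 10, 2026.
The cells reach confluence: Apr 10, 2026 + 5 days = Apr 15, 2026.
Transfection is performed: Apr 15, 2026 + 39 days = May 24, 2026.
Protein expression peaks: May 24, 2026 + 4 days = May 28, 2026.
The cells are harvested: May 28, 2026 + 25 days = Jun 22, 2026.
The western blot is run: Jun 22, 2026 + 3 days = Jun 25, 2026.
The blot is imaged: Jun 25, 2026 + 9 days = Jul 4, 2026.
Jun 23, 2026 falls between when the cells are harvested (Jun 22, 2026) and when the western blot is run (Jun 25, 2026).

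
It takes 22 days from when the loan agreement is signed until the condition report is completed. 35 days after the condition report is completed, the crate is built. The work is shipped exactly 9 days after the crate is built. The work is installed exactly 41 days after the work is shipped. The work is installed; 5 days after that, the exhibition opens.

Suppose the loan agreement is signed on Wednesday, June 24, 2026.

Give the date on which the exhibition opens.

The loan agreement is signed: Jun 24, 2026.
The condition report is completed: Jun 24, 2026 + 22 days = Jul 16, 2026.
The crate is built: Jul 16, 2026 + 35 days = Aug 20, 2026.
The work is shipped: Aug 20, 2026 + 9 days = Aug 29, 2026.
The work is installed: Aug 29, 2026 + 41 days = Oct 9, 2026.
The exhibition opens: Oct 9, 2026 + 5 days = Oct 14, 2026.

Wednesday, October 14, 2026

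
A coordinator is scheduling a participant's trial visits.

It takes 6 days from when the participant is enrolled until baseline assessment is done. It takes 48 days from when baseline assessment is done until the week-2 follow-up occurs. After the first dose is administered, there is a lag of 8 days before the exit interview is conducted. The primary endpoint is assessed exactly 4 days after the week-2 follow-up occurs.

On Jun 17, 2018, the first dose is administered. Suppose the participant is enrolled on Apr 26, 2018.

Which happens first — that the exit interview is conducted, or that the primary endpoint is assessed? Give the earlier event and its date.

The primary endpoint is assessed — Jun 23, 2018

The first dose is administered: Jun 17, 2018.
The exit interview is conducted: Jun 17, 2018 + 8 days = Jun 25, 2018.
The participant is enrolled: Apr 26, 2018.
Baseline assessment is done: Apr 26, 2018 + 6 days = May 2, 2018.
The week-2 follow-up occurs: May 2, 2018 + 48 days = Jun 19, 2018.
The primary endpoint is assessed: Jun 19, 2018 + 4 days = Jun 23, 2018.
Comparing: the exit interview is conducted on Jun 25, 2018 vs the primary endpoint is assessed on Jun 23, 2018. Earlier: the primary endpoint is assessed.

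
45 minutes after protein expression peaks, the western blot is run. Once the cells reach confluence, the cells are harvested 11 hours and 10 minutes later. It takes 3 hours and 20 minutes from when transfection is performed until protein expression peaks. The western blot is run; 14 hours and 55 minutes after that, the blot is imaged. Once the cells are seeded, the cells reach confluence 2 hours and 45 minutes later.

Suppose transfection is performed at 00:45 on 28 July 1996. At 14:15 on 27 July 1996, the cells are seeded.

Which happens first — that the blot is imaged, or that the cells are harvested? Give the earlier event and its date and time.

Transfection is performed: 00:45 Jul 28, 1996.
Protein expression peaks: 00:45 Jul 28, 1996 + 3h20m = 04:05 Jul 28, 1996.
The western blot is run: 04:05 Jul 28, 1996 + 45m = 04:50 Jul 28, 1996.
The blot is imaged: 04:50 Jul 28, 1996 + 14h55m = 19:45 Jul 28, 1996.
The cells are seeded: 14:15 Jul 27, 1996.
The cells reach confluence: 14:15 Jul 27, 1996 + 2h45m = 17:00 Jul 27, 1996.
The cells are harvested: 17:00 Jul 27, 1996 + 11h10m = 04:10 Jul 28, 1996.
Comparing: the blot is imaged at 19:45 Jul 28, 1996 vs the cells are harvested at 04:10 Jul 28, 1996. Earlier: the cells are harvested.

The cells are harvested — 04:10 on 28 July 1996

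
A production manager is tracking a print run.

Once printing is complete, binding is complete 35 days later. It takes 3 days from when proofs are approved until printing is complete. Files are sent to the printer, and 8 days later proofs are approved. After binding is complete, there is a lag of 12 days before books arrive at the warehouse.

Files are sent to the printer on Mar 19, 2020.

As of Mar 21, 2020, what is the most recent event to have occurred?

Files are sent to the printer

Files are sent to the printer: Mar 19, 2020.
Proofs are approved: Mar 19, 2020 + 8 days = Mar 27, 2020.
Printing is complete: Mar 27, 2020 + 3 days = Mar 30, 2020.
Binding is complete: Mar 30, 2020 + 35 days = May 4, 2020.
Books arrive at the warehouse: May 4, 2020 + 12 days = May 16, 2020.
Mar 21, 2020 falls between when files are sent to the printer (Mar 19, 2020) and when proofs are approved (Mar 27, 2020).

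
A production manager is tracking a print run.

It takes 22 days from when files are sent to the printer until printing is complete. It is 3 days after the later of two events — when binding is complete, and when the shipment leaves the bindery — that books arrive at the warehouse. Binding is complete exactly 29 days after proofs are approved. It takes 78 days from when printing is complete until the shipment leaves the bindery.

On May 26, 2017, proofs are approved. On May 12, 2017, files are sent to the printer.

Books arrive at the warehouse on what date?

Proofs are approved: May 26, 2017.
Binding is complete: May 26, 2017 + 29 days = Jun 24, 2017.
Files are sent to the printer: May 12, 2017.
Printing is complete: May 12, 2017 + 22 days = Jun 3, 2017.
The shipment leaves the bindery: Jun 3, 2017 + 78 days = Aug 20, 2017.
Both prerequisites met — binding is complete (Jun 24, 2017), the shipment leaves the bindery (Aug 20, 2017); the later is Aug 20, 2017.
Books arrive at the warehouse: Aug 20, 2017 + 3 days = Aug 23, 2017.

August 23, 2017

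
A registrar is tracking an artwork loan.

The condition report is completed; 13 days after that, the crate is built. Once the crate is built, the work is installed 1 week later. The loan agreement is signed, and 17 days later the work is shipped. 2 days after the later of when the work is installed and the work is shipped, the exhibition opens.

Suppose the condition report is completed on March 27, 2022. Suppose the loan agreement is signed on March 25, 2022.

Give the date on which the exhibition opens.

The condition report is completed: Mar 27, 2022.
The crate is built: Mar 27, 2022 + 13 days = Apr 9, 2022.
The work is installed: Apr 9, 2022 + 1 week = Apr 16, 2022.
The loan agreement is signed: Mar 25, 2022.
The work is shipped: Mar 25, 2022 + 17 days = Apr 11, 2022.
Both prerequisites met — the work is installed (Apr 16, 2022), the work is shipped (Apr 11, 2022); the later is Apr 16, 2022.
The exhibition opens: Apr 16, 2022 + 2 days = Apr 18, 2022.

April 18, 2022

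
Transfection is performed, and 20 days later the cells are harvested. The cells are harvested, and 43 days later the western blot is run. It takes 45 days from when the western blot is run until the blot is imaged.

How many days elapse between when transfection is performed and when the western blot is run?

Causal path: transfection is performed → the cells are harvested → the western blot is run.
Total delay along the path: 20 + 43 = 63 days.

63 days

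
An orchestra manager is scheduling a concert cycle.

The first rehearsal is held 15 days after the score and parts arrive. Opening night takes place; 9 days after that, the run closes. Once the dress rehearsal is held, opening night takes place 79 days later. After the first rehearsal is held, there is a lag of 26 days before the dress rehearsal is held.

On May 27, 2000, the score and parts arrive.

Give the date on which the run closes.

The score and parts arrive: May 27, 2000.
The first rehearsal is held: May 27, 2000 + 15 days = Jun 11, 2000.
The dress rehearsal is held: Jun 11, 2000 + 26 days = Jul 7, 2000.
Opening night takes place: Jul 7, 2000 + 79 days = Sep 24, 2000.
The run closes: Sep 24, 2000 + 9 days = Oct 3, 2000.

Oct 3, 2000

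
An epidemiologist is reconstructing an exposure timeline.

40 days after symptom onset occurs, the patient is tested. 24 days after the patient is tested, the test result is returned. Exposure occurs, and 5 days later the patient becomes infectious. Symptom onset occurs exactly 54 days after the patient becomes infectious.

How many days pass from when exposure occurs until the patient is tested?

Causal path: exposure occurs → the patient becomes infectious → symptom onset occurs → the patient is tested.
Total delay along the path: 5 + 54 + 40 = 99 days.

99 days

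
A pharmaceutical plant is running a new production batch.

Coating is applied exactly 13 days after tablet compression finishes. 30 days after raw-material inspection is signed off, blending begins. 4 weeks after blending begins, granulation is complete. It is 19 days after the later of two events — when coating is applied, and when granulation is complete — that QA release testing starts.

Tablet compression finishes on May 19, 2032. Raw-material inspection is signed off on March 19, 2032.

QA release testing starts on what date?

Tablet compression finishes: May 19, 2032.
Coating is applied: May 19, 2032 + 13 days = Jun 1, 2032.
Raw-material inspection is signed off: Mar 19, 2032.
Blending begins: Mar 19, 2032 + 30 days = Apr 18, 2032.
Granulation is complete: Apr 18, 2032 + 4 weeks = May 16, 2032.
Both prerequisites met — coating is applied (Jun 1, 2032), granulation is complete (May 16, 2032); the later is Jun 1, 2032.
QA release testing starts: Jun 1, 2032 + 19 days = Jun 20, 2032.

June 20, 2032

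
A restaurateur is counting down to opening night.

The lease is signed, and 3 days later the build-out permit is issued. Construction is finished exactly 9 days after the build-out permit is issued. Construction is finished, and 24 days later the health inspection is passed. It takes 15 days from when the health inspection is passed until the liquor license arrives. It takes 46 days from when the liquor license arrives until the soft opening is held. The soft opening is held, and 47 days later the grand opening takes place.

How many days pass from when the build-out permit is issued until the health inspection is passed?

33 days

Causal path: the build-out permit is issued → construction is finished → the health inspection is passed.
Total delay along the path: 9 + 24 = 33 days.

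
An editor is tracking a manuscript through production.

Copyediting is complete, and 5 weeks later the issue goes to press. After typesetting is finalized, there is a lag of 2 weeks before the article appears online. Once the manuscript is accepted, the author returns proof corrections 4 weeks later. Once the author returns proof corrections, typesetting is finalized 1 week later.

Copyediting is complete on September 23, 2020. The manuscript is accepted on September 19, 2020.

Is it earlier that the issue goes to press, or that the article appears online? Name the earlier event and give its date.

Copyediting is complete: Sep 23, 2020.
The issue goes to press: Sep 23, 2020 + 5 weeks = Oct 28, 2020.
The manuscript is accepted: Sep 19, 2020.
The author returns proof corrections: Sep 19, 2020 + 4 weeks = Oct 17, 2020.
Typesetting is finalized: Oct 17, 2020 + 1 week = Oct 24, 2020.
The article appears online: Oct 24, 2020 + 2 weeks = Nov 7, 2020.
Comparing: the issue goes to press on Oct 28, 2020 vs the article appears online on Nov 7, 2020. Earlier: the issue goes to press.

The issue goes to press — October 28, 2020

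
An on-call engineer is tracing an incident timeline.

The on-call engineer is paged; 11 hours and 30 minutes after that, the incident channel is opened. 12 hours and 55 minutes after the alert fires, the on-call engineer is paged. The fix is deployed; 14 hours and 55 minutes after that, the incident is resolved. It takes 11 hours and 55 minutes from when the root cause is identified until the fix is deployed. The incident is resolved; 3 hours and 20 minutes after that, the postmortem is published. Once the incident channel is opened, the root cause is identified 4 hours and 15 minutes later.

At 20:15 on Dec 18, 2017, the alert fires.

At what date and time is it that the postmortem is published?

07:05 on Dec 21, 2017

The alert fires: 20:15 Dec 18, 2017.
The on-call engineer is paged: 20:15 Dec 18, 2017 + 12h55m = 09:10 Dec 19, 2017.
The incident channel is opened: 09:10 Dec 19, 2017 + 11h30m = 20:40 Dec 19, 2017.
The root cause is identified: 20:40 Dec 19, 2017 + 4h15m = 00:55 Dec 20, 2017.
The fix is deployed: 00:55 Dec 20, 2017 + 11h55m = 12:50 Dec 20, 2017.
The incident is resolved: 12:50 Dec 20, 2017 + 14h55m = 03:45 Dec 21, 2017.
The postmortem is published: 03:45 Dec 21, 2017 + 3h20m = 07:05 Dec 21, 2017.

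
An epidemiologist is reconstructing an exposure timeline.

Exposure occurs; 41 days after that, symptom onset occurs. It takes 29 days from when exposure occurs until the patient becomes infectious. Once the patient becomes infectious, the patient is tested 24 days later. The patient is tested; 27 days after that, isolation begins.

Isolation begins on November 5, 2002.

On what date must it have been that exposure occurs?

Isolation begins: Nov 5, 2002.
The patient is tested: Nov 5, 2002 − 27 days = Oct 9, 2002.
The patient becomes infectious: Oct 9, 2002 − 24 days = Sep 15, 2002.
Exposure occurs: Sep 15, 2002 − 29 days = Aug 17, 2002.

August 17, 2002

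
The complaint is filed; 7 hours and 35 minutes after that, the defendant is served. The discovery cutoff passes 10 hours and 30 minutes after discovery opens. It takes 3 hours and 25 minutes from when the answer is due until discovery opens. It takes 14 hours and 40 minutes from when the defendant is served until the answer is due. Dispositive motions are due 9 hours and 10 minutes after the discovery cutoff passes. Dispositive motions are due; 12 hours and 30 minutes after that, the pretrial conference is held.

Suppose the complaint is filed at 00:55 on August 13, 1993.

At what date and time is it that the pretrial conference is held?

The complaint is filed: 00:55 Aug 13, 1993.
The defendant is served: 00:55 Aug 13, 1993 + 7h35m = 08:30 Aug 13, 1993.
The answer is due: 08:30 Aug 13, 1993 + 14h40m = 23:10 Aug 13, 1993.
Discovery opens: 23:10 Aug 13, 1993 + 3h25m = 02:35 Aug 14, 1993.
The discovery cutoff passes: 02:35 Aug 14, 1993 + 10h30m = 13:05 Aug 14, 1993.
Dispositive motions are due: 13:05 Aug 14, 1993 + 9h10m = 22:15 Aug 14, 1993.
The pretrial conference is held: 22:15 Aug 14, 1993 + 12h30m = 10:45 Aug 15, 1993.

10:45 on August 15, 1993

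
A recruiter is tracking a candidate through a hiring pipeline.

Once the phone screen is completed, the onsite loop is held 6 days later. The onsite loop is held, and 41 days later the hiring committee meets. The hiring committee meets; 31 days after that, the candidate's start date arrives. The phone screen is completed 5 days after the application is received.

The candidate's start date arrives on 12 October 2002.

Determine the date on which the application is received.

The candidate's start date arrives: Oct 12, 2002.
The hiring committee meets: Oct 12, 2002 − 31 days = Sep 11, 2002.
The onsite loop is held: Sep 11, 2002 − 41 days = Aug 1, 2002.
The phone screen is completed: Aug 1, 2002 − 6 days = Jul 26, 2002.
The application is received: Jul 26, 2002 − 5 days = Jul 21, 2002.

21 July 2002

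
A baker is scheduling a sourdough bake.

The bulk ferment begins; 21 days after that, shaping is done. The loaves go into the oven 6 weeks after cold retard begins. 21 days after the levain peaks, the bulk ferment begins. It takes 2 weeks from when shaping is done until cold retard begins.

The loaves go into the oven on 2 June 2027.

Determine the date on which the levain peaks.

The loaves go into the oven: Jun 2, 2027.
Cold retard begins: Jun 2, 2027 − 6 weeks = Apr 21, 2027.
Shaping is done: Apr 21, 2027 − 2 weeks = Apr 7, 2027.
The bulk ferment begins: Apr 7, 2027 − 21 days = Mar 17, 2027.
The levain peaks: Mar 17, 2027 − 21 days = Feb 24, 2027.

24 February 2027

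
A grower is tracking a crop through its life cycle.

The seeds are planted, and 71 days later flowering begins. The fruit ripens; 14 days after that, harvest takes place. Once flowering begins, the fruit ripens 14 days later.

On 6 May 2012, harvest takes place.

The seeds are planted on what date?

28 January 2012

Harvest takes place: May 6, 2012.
The fruit ripens: May 6, 2012 − 14 days = Apr 22, 2012.
Flowering begins: Apr 22, 2012 − 14 days = Apr 8, 2012.
The seeds are planted: Apr 8, 2012 − 71 days = Jan 28, 2012.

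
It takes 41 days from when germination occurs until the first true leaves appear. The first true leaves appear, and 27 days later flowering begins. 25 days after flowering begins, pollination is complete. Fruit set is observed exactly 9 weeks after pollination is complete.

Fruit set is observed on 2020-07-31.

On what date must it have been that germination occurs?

Fruit set is observed: Jul 31, 2020.
Pollination is complete: Jul 31, 2020 − 9 weeks = May 29, 2020.
Flowering begins: May 29, 2020 − 25 days = May 4, 2020.
The first true leaves appear: May 4, 2020 − 27 days = Apr 7, 2020.
Germination occurs: Apr 7, 2020 − 41 days = Feb 26, 2020.

2020-02-26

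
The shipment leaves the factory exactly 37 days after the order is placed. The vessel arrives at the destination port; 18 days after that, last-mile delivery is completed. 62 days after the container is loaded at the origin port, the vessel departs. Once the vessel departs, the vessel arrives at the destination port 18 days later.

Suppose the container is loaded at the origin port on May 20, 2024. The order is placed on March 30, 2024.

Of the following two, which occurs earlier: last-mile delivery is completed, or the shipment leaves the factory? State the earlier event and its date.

The shipment leaves the factory — May 6, 2024

The container is loaded at the origin port: May 20, 2024.
The vessel departs: May 20, 2024 + 62 days = Jul 21, 2024.
The vessel arrives at the destination port: Jul 21, 2024 + 18 days = Aug 8, 2024.
Last-mile delivery is completed: Aug 8, 2024 + 18 days = Aug 26, 2024.
The order is placed: Mar 30, 2024.
The shipment leaves the factory: Mar 30, 2024 + 37 days = May 6, 2024.
Comparing: last-mile delivery is completed on Aug 26, 2024 vs the shipment leaves the factory on May 6, 2024. Earlier: the shipment leaves the factory.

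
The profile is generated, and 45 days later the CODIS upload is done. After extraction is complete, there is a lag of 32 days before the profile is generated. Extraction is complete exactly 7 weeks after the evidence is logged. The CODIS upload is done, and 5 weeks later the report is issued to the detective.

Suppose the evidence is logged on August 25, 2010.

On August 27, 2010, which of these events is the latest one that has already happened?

The evidence is logged

The evidence is logged: Aug 25, 2010.
Extraction is complete: Aug 25, 2010 + 7 weeks = Oct 13, 2010.
The profile is generated: Oct 13, 2010 + 32 days = Nov 14, 2010.
The CODIS upload is done: Nov 14, 2010 + 45 days = Dec 29, 2010.
The report is issued to the detective: Dec 29, 2010 + 5 weeks = Feb 2, 2011.
Aug 27, 2010 falls between when the evidence is logged (Aug 25, 2010) and when extraction is complete (Oct 13, 2010).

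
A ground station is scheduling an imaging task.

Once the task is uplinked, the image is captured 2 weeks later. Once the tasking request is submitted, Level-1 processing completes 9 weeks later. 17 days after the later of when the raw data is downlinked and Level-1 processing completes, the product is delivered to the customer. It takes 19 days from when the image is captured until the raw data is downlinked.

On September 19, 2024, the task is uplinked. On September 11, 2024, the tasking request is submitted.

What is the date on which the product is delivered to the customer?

November 30, 2024

The task is uplinked: Sep 19, 2024.
The image is captured: Sep 19, 2024 + 2 weeks = Oct 3, 2024.
The raw data is downlinked: Oct 3, 2024 + 19 days = Oct 22, 2024.
The tasking request is submitted: Sep 11, 2024.
Level-1 processing completes: Sep 11, 2024 + 9 weeks = Nov 13, 2024.
Both prerequisites met — the raw data is downlinked (Oct 22, 2024), Level-1 processing completes (Nov 13, 2024); the later is Nov 13, 2024.
The product is delivered to the customer: Nov 13, 2024 + 17 days = Nov 30, 2024.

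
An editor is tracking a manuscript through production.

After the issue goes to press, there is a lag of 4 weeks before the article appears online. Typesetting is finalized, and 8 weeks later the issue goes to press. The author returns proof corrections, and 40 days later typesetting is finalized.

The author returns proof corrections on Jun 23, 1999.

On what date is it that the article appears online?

The author returns proof corrections: Jun 23, 1999.
Typesetting is finalized: Jun 23, 1999 + 40 days = Aug 2, 1999.
The issue goes to press: Aug 2, 1999 + 8 weeks = Sep 27, 1999.
The article appears online: Sep 27, 1999 + 4 weeks = Oct 25, 1999.

Oct 25, 1999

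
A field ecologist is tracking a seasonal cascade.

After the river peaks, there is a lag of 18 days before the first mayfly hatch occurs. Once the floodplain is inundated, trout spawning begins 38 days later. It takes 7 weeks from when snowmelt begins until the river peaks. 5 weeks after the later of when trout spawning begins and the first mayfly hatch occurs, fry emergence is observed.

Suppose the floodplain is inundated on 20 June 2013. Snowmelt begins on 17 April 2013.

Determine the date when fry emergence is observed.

1 September 2013

The floodplain is inundated: Jun 20, 2013.
Trout spawning begins: Jun 20, 2013 + 38 days = Jul 28, 2013.
Snowmelt begins: Apr 17, 2013.
The river peaks: Apr 17, 2013 + 7 weeks = Jun 5, 2013.
The first mayfly hatch occurs: Jun 5, 2013 + 18 days = Jun 23, 2013.
Both prerequisites met — trout spawning begins (Jul 28, 2013), the first mayfly hatch occurs (Jun 23, 2013); the later is Jul 28, 2013.
Fry emergence is observed: Jul 28, 2013 + 5 weeks = Sep 1, 2013.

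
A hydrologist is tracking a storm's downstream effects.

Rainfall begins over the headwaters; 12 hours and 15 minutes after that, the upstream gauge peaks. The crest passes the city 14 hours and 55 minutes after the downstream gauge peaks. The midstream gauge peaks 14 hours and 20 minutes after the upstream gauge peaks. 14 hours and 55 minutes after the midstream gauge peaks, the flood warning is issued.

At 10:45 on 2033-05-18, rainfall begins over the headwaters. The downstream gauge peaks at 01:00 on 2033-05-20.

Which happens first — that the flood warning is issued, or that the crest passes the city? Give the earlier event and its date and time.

The flood warning is issued — 04:15 on 2033-05-20

Rainfall begins over the headwaters: 10:45 May 18, 2033.
The upstream gauge peaks: 10:45 May 18, 2033 + 12h15m = 23:00 May 18, 2033.
The midstream gauge peaks: 23:00 May 18, 2033 + 14h20m = 13:20 May 19, 2033.
The flood warning is issued: 13:20 May 19, 2033 + 14h55m = 04:15 May 20, 2033.
The downstream gauge peaks: 01:00 May 20, 2033.
The crest passes the city: 01:00 May 20, 2033 + 14h55m = 15:55 May 20, 2033.
Comparing: the flood warning is issued at 04:15 May 20, 2033 vs the crest passes the city at 15:55 May 20, 2033. Earlier: the flood warning is issued.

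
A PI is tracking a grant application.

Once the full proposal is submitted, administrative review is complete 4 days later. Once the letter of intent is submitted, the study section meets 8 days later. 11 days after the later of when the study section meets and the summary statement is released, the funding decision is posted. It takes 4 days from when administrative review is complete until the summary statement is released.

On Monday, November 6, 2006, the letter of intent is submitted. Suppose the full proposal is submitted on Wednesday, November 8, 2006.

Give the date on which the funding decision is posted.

Monday, November 27, 2006

The letter of intent is submitted: Nov 6, 2006.
The study section meets: Nov 6, 2006 + 8 days = Nov 14, 2006.
The full proposal is submitted: Nov 8, 2006.
Administrative review is complete: Nov 8, 2006 + 4 days = Nov 12, 2006.
The summary statement is released: Nov 12, 2006 + 4 days = Nov 16, 2006.
Both prerequisites met — the study section meets (Nov 14, 2006), the summary statement is released (Nov 16, 2006); the later is Nov 16, 2006.
The funding decision is posted: Nov 16, 2006 + 11 days = Nov 27, 2006.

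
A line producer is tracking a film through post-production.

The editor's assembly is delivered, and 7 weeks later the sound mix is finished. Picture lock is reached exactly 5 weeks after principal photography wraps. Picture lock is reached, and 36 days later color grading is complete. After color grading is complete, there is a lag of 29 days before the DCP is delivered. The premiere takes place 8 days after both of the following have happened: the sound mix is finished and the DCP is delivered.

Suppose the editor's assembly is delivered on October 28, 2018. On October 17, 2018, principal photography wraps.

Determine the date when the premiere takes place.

February 2, 2019

The editor's assembly is delivered: Oct 28, 2018.
The sound mix is finished: Oct 28, 2018 + 7 weeks = Dec 16, 2018.
Principal photography wraps: Oct 17, 2018.
Picture lock is reached: Oct 17, 2018 + 5 weeks = Nov 21, 2018.
Color grading is complete: Nov 21, 2018 + 36 days = Dec 27, 2018.
The DCP is delivered: Dec 27, 2018 + 29 days = Jan 25, 2019.
Both prerequisites met — the sound mix is finished (Dec 16, 2018), the DCP is delivered (Jan 25, 2019); the later is Jan 25, 2019.
The premiere takes place: Jan 25, 2019 + 8 days = Feb 2, 2019.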